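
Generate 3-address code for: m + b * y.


Break into single-operator statements:
t1 = b * y
t2 = m + t1


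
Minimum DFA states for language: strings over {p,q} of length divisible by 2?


Track length mod 2: states 0..1, accept at 0
Minimal DFA: 2 states


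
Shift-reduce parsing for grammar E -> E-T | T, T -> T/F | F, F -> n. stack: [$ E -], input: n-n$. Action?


no handle ('E-' is not any RHS); shift 'n'
Action: shift


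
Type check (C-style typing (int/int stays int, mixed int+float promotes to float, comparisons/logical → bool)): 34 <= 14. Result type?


Operand types: int <= int
Rule: comparison yields bool
Result type: bool


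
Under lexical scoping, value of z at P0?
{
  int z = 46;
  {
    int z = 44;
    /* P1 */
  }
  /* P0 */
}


z declared in the same block as P0
z = 46


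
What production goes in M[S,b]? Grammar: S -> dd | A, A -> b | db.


For [S, b]: 'b' ∈ FIRST(A)
Entry: S -> A


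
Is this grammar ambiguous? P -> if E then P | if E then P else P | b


dangling else: 'if E then if E then b else b' parses two ways
Ambiguous


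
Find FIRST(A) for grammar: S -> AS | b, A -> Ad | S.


Per alternative of A: FIRST(Ad) = {b}; FIRST(S) = {b}
FIRST(A) = {b}


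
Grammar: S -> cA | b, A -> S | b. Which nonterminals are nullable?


A nonterminal is nullable iff some alternative derives ε (directly, or every symbol in it is nullable)
Nullable: {}


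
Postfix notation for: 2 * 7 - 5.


Left to right (same or higher precedence on left)
Postfix: 2 7 * 5 -


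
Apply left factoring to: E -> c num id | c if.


Common prefix: 'c'
Factored: E -> c E', E' -> num id | if


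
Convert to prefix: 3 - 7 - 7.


left-to-right (same/higher precedence on left): tree is (- (- 3 7) 7)
Prefix: - - 3 7 7


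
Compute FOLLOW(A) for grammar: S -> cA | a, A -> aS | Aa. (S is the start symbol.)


$ ∈ FOLLOW(S). For each A -> αBβ: add FIRST(β)\{ε} to FOLLOW(B); if β nullable, add FOLLOW(A).
FOLLOW(A) = {$, a}


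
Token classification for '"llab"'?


Pattern: double-quoted sequence
Type: STRING_LITERAL


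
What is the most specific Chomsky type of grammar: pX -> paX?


LHS has context (more than one symbol) and |LHS| ≤ |RHS|
Classification: Type 1 (Context-Sensitive)


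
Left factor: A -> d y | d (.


Common prefix: 'd'
Factored: A -> d A', A' -> y | (


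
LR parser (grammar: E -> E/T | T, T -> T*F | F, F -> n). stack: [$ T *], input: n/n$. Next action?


no handle; shift 'n'
Action: shift


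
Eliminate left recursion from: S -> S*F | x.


Left-recursive alternatives: S*F; non-recursive: x
Introduce S': S -> xS', S' -> *FS' | ε


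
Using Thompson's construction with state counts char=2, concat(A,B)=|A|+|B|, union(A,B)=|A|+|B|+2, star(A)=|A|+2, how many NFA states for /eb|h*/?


Syntax tree has 3 char leaf(s), 1 union(s), 1 star(s)
chars contribute 3×2 = 6; each union adds +2; each star adds +2
Total: 6 + 2 + 2 = 10 states


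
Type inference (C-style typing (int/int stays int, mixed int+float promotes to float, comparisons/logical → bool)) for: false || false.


Operand types: bool || bool
Rule: logical operators take bool operands and yield bool
Result type: bool


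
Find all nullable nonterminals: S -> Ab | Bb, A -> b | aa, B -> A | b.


A nonterminal is nullable iff some alternative derives ε (directly, or every symbol in it is nullable)
Nullable: {}


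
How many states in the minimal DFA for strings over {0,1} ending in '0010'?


Track the longest suffix of input matching a prefix of '0010': 5 classes (prefixes of length 0..4)
Minimal DFA: 5 states


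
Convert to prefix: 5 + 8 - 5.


left-to-right (same/higher precedence on left): tree is (- (+ 5 8) 5)
Prefix: - + 5 8 5


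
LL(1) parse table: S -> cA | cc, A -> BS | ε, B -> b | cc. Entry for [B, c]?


For [B, c]: 'c' ∈ FIRST(cc)
Entry: B -> cc


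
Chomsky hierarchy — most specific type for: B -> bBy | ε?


Single nonterminal LHS, but b^n y^n is not regular
Classification: Type 2 (Context-Free)


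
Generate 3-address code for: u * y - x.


Break into single-operator statements:
t1 = u * y
t2 = t1 - x


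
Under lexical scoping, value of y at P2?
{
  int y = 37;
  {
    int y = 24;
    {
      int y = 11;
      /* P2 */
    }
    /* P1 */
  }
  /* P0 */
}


y declared in the same block as P2
y = 11


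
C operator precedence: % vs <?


'%' is multiplicative (level 10); '<' is relational (level 7)
Higher level binds tighter
'%' has higher precedence than '<'


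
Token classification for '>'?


Pattern: operator symbol
Type: OPERATOR


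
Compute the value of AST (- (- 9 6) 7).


Evaluate inner: (- 9 6) = 3
Evaluate root: (- 3 7) = -4
Result: -4


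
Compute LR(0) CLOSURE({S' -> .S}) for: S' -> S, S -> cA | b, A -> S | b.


Start: S' -> .S
For each item with dot before a nonterminal B, add B -> .γ for every B-production
Closure: [S' -> .S, S -> .cA, S -> .b]


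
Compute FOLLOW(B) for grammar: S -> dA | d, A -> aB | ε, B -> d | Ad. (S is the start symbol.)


$ ∈ FOLLOW(S). For each A -> αBβ: add FIRST(β)\{ε} to FOLLOW(B); if β nullable, add FOLLOW(A).
FOLLOW(B) = {$, d}


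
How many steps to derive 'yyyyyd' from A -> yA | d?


Derivation: A => yA => yyA => yyyA => yyyyA => yyyyyA => yyyyyd
Steps: 6


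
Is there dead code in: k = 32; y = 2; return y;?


k is assigned but never read
Dead: 'k = 32'


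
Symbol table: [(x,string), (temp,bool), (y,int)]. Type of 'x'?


Lookup 'x' → type string


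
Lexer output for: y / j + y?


Scan left to right, longest-match per lexeme
Tokens: ID(y), OP(/), ID(j), OP(+), ID(y)


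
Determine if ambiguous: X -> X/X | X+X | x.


'x/x+x' has two parse trees (no precedence encoded between / and +)
Ambiguous


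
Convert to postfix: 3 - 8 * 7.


* has higher precedence, evaluate 8*7 first
Postfix: 3 8 7 * -


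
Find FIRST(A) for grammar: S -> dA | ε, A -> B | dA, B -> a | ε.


Per alternative of A: FIRST(B) = {a, ε}; FIRST(dA) = {d}
FIRST(A) = {a, d, ε}


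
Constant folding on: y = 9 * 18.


9 * 18 = 162 at compile time
Optimized: y = 162


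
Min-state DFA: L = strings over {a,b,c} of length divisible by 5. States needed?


Track length mod 5: states 0..4, accept at 0
Minimal DFA: 5 states


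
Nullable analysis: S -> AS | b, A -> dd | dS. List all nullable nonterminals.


A nonterminal is nullable iff some alternative derives ε (directly, or every symbol in it is nullable)
Nullable: {}


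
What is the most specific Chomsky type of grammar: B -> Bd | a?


Left-linear: every RHS is a terminal or one nonterminal followed by a terminal
Classification: Type 3 (Regular)


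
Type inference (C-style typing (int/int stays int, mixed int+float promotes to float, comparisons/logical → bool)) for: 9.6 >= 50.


Operand types: float >= int
Rule: comparison yields bool
Result type: bool


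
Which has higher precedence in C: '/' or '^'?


'/' is multiplicative (level 10); '^' is bitwise XOR (level 4)
Higher level binds tighter
'/' has higher precedence than '^'


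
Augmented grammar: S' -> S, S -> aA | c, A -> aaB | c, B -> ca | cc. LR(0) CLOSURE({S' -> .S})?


Start: S' -> .S
For each item with dot before a nonterminal B, add B -> .γ for every B-production
Closure: [S' -> .S, S -> .aA, S -> .c]


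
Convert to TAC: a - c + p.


Break into single-operator statements:
t1 = a - c
t2 = t1 + p


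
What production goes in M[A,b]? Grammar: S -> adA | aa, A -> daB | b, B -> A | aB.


For [A, b]: 'b' ∈ FIRST(b)
Entry: A -> b


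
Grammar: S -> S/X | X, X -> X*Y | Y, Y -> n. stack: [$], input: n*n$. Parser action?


no handle on stack; shift 'n'
Action: shift


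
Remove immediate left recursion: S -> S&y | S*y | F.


Left-recursive alternatives: S&y, S*y; non-recursive: F
Introduce S': S -> FS', S' -> &yS' | *yS' | ε


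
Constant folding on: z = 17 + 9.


17 + 9 = 26 at compile time
Optimized: z = 26


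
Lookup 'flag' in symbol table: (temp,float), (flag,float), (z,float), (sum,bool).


Lookup 'flag' → type float


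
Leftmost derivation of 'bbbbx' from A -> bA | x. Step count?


Derivation: A => bA => bbA => bbbA => bbbbA => bbbbx
Steps: 5


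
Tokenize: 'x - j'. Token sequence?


Scan left to right, longest-match per lexeme
Tokens: ID(x), OP(-), ID(j)


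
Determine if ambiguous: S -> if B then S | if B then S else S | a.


dangling else: 'if B then if B then a else a' parses two ways
Ambiguous


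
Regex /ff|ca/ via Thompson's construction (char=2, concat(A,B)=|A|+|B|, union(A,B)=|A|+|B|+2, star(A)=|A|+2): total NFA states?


Syntax tree has 4 char leaf(s), 1 union(s), 0 star(s)
chars contribute 4×2 = 8; each union adds +2; each star adds +2
Total: 8 + 2 + 0 = 10 states


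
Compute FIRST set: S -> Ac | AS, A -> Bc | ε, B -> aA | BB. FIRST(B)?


Per alternative of B: FIRST(aA) = {a}; FIRST(BB) = {a}
FIRST(B) = {a}


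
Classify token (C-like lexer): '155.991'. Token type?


Pattern: digits with a decimal point
Type: FLOAT_LITERAL


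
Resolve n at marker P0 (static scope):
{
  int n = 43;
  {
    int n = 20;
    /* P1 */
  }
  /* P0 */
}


n declared in the same block as P0
n = 43


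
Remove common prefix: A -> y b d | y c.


Common prefix: 'y'
Factored: A -> y A', A' -> b d | c


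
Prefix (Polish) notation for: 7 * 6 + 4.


left-to-right (same/higher precedence on left): tree is (+ (* 7 6) 4)
Prefix: + * 7 6 4


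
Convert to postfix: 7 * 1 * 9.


Left to right (same or higher precedence on left)
Postfix: 7 1 * 9 *


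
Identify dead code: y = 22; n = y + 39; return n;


y is read by n's definition; n is returned
No dead code


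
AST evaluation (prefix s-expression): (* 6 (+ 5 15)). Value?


Evaluate inner: (+ 5 15) = 20
Evaluate root: (* 6 20) = 120
Result: 120


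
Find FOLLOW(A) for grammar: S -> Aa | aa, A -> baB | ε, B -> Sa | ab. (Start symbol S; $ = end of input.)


$ ∈ FOLLOW(S). For each A -> αBβ: add FIRST(β)\{ε} to FOLLOW(B); if β nullable, add FOLLOW(A).
FOLLOW(A) = {a}


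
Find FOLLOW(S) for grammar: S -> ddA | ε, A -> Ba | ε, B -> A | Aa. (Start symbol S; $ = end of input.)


$ ∈ FOLLOW(S). For each A -> αBβ: add FIRST(β)\{ε} to FOLLOW(B); if β nullable, add FOLLOW(A).
FOLLOW(S) = {$}


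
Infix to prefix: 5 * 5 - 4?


left-to-right (same/higher precedence on left): tree is (- (* 5 5) 4)
Prefix: - * 5 5 4


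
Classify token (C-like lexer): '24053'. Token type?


Pattern: digits only
Type: INTEGER_LITERAL


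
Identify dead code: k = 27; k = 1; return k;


first assignment to k is overwritten before any read
Dead: 'k = 27'


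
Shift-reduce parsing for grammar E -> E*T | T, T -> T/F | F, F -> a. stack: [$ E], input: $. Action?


start symbol E on stack, input exhausted
Action: accept


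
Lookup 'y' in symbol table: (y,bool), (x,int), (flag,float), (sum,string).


Lookup 'y' → type bool


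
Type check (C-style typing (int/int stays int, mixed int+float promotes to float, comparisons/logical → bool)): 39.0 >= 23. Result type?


Operand types: float >= int
Rule: comparison yields bool
Result type: bool


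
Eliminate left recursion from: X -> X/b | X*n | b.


Left-recursive alternatives: X/b, X*n; non-recursive: b
Introduce X': X -> bX', X' -> /bX' | *nX' | ε


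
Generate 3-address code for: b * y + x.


Break into single-operator statements:
t1 = b * y
t2 = t1 + x


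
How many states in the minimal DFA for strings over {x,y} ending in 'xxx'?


Track the longest suffix of input matching a prefix of 'xxx': 4 classes (prefixes of length 0..3)
Minimal DFA: 4 states


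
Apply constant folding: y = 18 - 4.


18 - 4 = 14 at compile time
Optimized: y = 14


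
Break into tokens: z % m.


Scan left to right, longest-match per lexeme
Tokens: ID(z), OP(%), ID(m)


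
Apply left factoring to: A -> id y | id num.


Common prefix: 'id'
Factored: A -> id A', A' -> y | num


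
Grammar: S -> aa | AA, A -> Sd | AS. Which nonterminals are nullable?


A nonterminal is nullable iff some alternative derives ε (directly, or every symbol in it is nullable)
Nullable: {}


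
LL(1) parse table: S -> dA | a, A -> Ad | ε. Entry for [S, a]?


For [S, a]: 'a' ∈ FIRST(a)
Entry: S -> a


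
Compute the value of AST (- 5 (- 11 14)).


Evaluate inner: (- 11 14) = -3
Evaluate root: (- 5 -3) = 8
Result: 8


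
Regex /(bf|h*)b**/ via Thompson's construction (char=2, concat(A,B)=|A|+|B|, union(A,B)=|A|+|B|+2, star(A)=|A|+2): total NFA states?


Syntax tree has 4 char leaf(s), 1 union(s), 3 star(s)
chars contribute 4×2 = 8; each union adds +2; each star adds +2
Total: 8 + 2 + 6 = 16 states


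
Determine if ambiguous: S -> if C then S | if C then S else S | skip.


dangling else: 'if C then if C then skip else skip' parses two ways
Ambiguous


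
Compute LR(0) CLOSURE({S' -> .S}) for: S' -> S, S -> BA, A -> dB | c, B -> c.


Start: S' -> .S
For each item with dot before a nonterminal B, add B -> .γ for every B-production
Closure: [S' -> .S, S -> .BA, B -> .c]


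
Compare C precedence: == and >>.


'>>' is shift (level 8); '==' is equality (level 6)
Higher level binds tighter
'>>' has higher precedence than '=='


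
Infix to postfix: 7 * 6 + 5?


Left to right (same or higher precedence on left)
Postfix: 7 6 * 5 +


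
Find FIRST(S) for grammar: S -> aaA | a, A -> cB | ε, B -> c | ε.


Per alternative of S: FIRST(aaA) = {a}; FIRST(a) = {a}
FIRST(S) = {a}


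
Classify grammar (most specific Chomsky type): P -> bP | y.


Right-linear: every RHS is a terminal or a terminal followed by one nonterminal
Classification: Type 3 (Regular)


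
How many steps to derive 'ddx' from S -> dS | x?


Derivation: S => dS => ddS => ddx
Steps: 3


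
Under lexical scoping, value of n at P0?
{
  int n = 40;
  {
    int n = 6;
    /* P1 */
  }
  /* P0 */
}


n declared in the same block as P0
n = 40


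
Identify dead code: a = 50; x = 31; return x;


a is assigned but never read
Dead: 'a = 50'


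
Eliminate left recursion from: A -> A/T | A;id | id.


Left-recursive alternatives: A/T, A;id; non-recursive: id
Introduce A': A -> idA', A' -> /TA' | ;idA' | ε


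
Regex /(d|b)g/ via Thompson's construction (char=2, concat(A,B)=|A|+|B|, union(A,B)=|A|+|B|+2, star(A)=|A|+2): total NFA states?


Syntax tree has 3 char leaf(s), 1 union(s), 0 star(s)
chars contribute 3×2 = 6; each union adds +2; each star adds +2
Total: 6 + 2 + 0 = 8 states


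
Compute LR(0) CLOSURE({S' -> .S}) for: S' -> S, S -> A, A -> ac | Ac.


Start: S' -> .S
For each item with dot before a nonterminal B, add B -> .γ for every B-production
Closure: [S' -> .S, S -> .A, A -> .ac, A -> .Ac]


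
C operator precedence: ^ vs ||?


'^' is bitwise XOR (level 4); '||' is logical OR (level 1)
Higher level binds tighter
'^' has higher precedence than '||'


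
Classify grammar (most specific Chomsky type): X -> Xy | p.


Left-linear: every RHS is a terminal or one nonterminal followed by a terminal
Classification: Type 3 (Regular)


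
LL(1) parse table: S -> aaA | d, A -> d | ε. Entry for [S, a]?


For [S, a]: 'a' ∈ FIRST(aaA)
Entry: S -> aaA


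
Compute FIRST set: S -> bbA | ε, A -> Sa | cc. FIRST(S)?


Per alternative of S: FIRST(bbA) = {b}; FIRST(ε) = {ε}
FIRST(S) = {b, ε}


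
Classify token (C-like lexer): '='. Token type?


Pattern: operator symbol
Type: OPERATOR


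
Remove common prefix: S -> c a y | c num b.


Common prefix: 'c'
Factored: S -> c S', S' -> a y | num b


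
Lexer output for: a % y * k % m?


Scan left to right, longest-match per lexeme
Tokens: ID(a), OP(%), ID(y), OP(*), ID(k), OP(%), ID(m)


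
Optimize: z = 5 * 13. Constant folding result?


5 * 13 = 65 at compile time
Optimized: z = 65


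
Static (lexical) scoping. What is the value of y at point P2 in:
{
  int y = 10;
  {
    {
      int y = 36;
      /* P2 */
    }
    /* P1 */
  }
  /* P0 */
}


y declared in the same block as P2
y = 36


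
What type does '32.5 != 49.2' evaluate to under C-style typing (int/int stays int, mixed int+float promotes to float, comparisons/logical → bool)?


Operand types: float != float
Rule: comparison yields bool
Result type: bool


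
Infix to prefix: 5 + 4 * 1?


'*' binds tighter: tree is (+ 5 (* 4 1))
Prefix: + 5 * 4 1


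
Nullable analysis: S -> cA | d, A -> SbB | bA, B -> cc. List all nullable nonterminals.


A nonterminal is nullable iff some alternative derives ε (directly, or every symbol in it is nullable)
Nullable: {}


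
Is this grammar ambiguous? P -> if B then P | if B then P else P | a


dangling else: 'if B then if B then a else a' parses two ways
Ambiguous


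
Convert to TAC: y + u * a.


Break into single-operator statements:
t1 = u * a
t2 = y + t1


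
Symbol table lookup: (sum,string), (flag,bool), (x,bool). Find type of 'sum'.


Lookup 'sum' → type string


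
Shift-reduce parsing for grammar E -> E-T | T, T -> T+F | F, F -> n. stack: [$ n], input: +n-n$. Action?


'n' on top is the handle for F -> n
Action: reduce (F -> n)


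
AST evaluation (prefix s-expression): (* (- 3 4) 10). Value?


Evaluate inner: (- 3 4) = -1
Evaluate root: (* -1 10) = -10
Result: -10


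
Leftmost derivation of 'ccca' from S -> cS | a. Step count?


Derivation: S => cS => ccS => cccS => ccca
Steps: 4


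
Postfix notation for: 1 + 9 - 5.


Left to right (same or higher precedence on left)
Postfix: 1 9 + 5 -


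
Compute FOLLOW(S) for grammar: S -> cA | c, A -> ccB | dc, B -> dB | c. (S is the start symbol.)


$ ∈ FOLLOW(S). For each A -> αBβ: add FIRST(β)\{ε} to FOLLOW(B); if β nullable, add FOLLOW(A).
FOLLOW(S) = {$}


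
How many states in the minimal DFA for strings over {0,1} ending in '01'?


Track the longest suffix of input matching a prefix of '01': 3 classes (prefixes of length 0..2)
Minimal DFA: 3 states


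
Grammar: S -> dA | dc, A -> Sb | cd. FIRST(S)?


Per alternative of S: FIRST(dA) = {d}; FIRST(dc) = {d}
FIRST(S) = {d}


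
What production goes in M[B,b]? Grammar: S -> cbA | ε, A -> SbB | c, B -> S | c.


For [B, b]: S is nullable and 'b' ∈ FOLLOW(B)
Entry: B -> S


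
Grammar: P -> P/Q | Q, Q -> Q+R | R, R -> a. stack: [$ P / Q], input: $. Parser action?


handle 'P/Q' on top; lookahead ∈ FOLLOW(P) = {/, $}
Action: reduce (P -> P/Q)


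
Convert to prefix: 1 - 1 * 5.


'*' binds tighter: tree is (- 1 (* 1 5))
Prefix: - 1 * 1 5


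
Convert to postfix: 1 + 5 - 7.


Left to right (same or higher precedence on left)
Postfix: 1 5 + 7 -


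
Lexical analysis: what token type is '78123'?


Pattern: digits only
Type: INTEGER_LITERAL


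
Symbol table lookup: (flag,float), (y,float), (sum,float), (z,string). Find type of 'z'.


Lookup 'z' → type string


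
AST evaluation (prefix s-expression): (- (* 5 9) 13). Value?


Evaluate inner: (* 5 9) = 45
Evaluate root: (- 45 13) = 32
Result: 32


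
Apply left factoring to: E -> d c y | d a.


Common prefix: 'd'
Factored: E -> d E', E' -> c y | a


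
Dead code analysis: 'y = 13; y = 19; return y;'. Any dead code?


first assignment to y is overwritten before any read
Dead: 'y = 13'


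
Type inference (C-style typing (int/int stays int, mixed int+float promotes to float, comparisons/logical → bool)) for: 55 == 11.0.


Operand types: int == float
Rule: comparison yields bool
Result type: bool


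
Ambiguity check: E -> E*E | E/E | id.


'id*id/id' has two parse trees (no precedence encoded between * and /)
Ambiguous


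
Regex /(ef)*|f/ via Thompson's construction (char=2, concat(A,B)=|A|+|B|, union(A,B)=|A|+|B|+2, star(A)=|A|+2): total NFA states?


Syntax tree has 3 char leaf(s), 1 union(s), 1 star(s)
chars contribute 3×2 = 6; each union adds +2; each star adds +2
Total: 6 + 2 + 2 = 10 states


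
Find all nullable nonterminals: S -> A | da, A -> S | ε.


A nonterminal is nullable iff some alternative derives ε (directly, or every symbol in it is nullable)
Nullable: {A, S}


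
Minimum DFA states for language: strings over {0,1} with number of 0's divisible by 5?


Track (count of 0) mod 5: states 0..4, accept at 0
Minimal DFA: 5 states


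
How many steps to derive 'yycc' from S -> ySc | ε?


Derivation: S => ySc => yyScc => yycc
Steps: 3


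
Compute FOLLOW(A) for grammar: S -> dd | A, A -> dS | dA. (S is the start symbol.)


$ ∈ FOLLOW(S). For each A -> αBβ: add FIRST(β)\{ε} to FOLLOW(B); if β nullable, add FOLLOW(A).
FOLLOW(A) = {$}


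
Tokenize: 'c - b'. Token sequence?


Scan left to right, longest-match per lexeme
Tokens: ID(c), OP(-), ID(b)


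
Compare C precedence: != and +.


'+' is additive (level 9); '!=' is equality (level 6)
Higher level binds tighter
'+' has higher precedence than '!='


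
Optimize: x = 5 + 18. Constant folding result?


5 + 18 = 23 at compile time
Optimized: x = 23


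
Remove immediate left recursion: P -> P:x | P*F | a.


Left-recursive alternatives: P:x, P*F; non-recursive: a
Introduce P': P -> aP', P' -> :xP' | *FP' | ε


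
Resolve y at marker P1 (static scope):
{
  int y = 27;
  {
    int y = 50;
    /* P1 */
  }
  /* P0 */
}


y declared in the same block as P1
y = 50


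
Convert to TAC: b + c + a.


Break into single-operator statements:
t1 = b + c
t2 = t1 + a


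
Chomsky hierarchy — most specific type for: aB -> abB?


LHS has context (more than one symbol) and |LHS| ≤ |RHS|
Classification: Type 1 (Context-Sensitive)


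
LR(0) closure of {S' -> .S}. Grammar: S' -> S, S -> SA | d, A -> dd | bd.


Start: S' -> .S
For each item with dot before a nonterminal B, add B -> .γ for every B-production
Closure: [S' -> .S, S -> .SA, S -> .d]


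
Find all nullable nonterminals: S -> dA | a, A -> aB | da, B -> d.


A nonterminal is nullable iff some alternative derives ε (directly, or every symbol in it is nullable)
Nullable: {}


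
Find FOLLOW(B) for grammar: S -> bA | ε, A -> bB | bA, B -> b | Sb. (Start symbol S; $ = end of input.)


$ ∈ FOLLOW(S). For each A -> αBβ: add FIRST(β)\{ε} to FOLLOW(B); if β nullable, add FOLLOW(A).
FOLLOW(B) = {$, b}


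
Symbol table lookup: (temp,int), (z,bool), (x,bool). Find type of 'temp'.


Lookup 'temp' → type int


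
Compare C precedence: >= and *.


'*' is multiplicative (level 10); '>=' is relational (level 7)
Higher level binds tighter
'*' has higher precedence than '>='


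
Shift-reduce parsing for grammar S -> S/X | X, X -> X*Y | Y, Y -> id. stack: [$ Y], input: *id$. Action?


'Y' (not preceded by X*) is the handle for X -> Y
Action: reduce (X -> Y)


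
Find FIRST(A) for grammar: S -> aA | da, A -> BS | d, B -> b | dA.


Per alternative of A: FIRST(BS) = {b, d}; FIRST(d) = {d}
FIRST(A) = {b, d}


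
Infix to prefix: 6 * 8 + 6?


left-to-right (same/higher precedence on left): tree is (+ (* 6 8) 6)
Prefix: + * 6 8 6


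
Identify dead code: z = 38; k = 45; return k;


z is assigned but never read
Dead: 'z = 38'


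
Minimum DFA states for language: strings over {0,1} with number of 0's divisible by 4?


Track (count of 0) mod 4: states 0..3, accept at 0
Minimal DFA: 4 states


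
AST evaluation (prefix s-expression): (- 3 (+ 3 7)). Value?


Evaluate inner: (+ 3 7) = 10
Evaluate root: (- 3 10) = -7
Result: -7


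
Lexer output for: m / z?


Scan left to right, longest-match per lexeme
Tokens: ID(m), OP(/), ID(z)


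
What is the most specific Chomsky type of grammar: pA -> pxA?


LHS has context (more than one symbol) and |LHS| ≤ |RHS|
Classification: Type 1 (Context-Sensitive)


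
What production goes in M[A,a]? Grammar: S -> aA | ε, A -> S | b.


For [A, a]: 'a' ∈ FIRST(S)
Entry: A -> S


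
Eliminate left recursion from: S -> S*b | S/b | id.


Left-recursive alternatives: S*b, S/b; non-recursive: id
Introduce S': S -> idS', S' -> *bS' | /bS' | ε


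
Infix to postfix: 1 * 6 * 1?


Left to right (same or higher precedence on left)
Postfix: 1 6 * 1 *


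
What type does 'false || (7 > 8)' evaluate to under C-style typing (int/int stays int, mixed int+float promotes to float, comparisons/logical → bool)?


Operand types: bool || bool
Rule: logical operators take bool operands and yield bool
Result type: bool


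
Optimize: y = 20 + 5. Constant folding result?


20 + 5 = 25 at compile time
Optimized: y = 25


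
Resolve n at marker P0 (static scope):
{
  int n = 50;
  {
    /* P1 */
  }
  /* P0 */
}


n declared in the same block as P0
n = 50


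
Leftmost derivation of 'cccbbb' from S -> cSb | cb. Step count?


Derivation: S => cSb => ccSbb => cccbbb
Steps: 3


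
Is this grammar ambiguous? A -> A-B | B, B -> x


precedence layered via separate nonterminal B: deterministic
Unambiguous


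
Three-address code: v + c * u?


Break into single-operator statements:
t1 = c * u
t2 = v + t1


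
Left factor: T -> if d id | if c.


Common prefix: 'if'
Factored: T -> if T', T' -> d id | c


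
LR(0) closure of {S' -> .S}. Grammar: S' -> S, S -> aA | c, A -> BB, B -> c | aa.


Start: S' -> .S
For each item with dot before a nonterminal B, add B -> .γ for every B-production
Closure: [S' -> .S, S -> .aA, S -> .c]


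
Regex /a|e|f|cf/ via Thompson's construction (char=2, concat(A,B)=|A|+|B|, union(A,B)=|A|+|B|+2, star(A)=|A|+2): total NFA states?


Syntax tree has 5 char leaf(s), 3 union(s), 0 star(s)
chars contribute 5×2 = 10; each union adds +2; each star adds +2
Total: 10 + 6 + 0 = 16 states


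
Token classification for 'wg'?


Pattern: letter/underscore followed by alphanumerics, not a keyword
Type: IDENTIFIER


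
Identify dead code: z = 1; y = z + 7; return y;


z is read by y's definition; y is returned
No dead code


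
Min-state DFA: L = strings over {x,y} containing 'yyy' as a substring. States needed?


KMP-style automaton: 3 progress states + 1 absorbing accept = 4
Minimal DFA: 4 states


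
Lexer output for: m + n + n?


Scan left to right, longest-match per lexeme
Tokens: ID(m), OP(+), ID(n), OP(+), ID(n)


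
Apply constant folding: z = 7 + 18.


7 + 18 = 25 at compile time
Optimized: z = 25


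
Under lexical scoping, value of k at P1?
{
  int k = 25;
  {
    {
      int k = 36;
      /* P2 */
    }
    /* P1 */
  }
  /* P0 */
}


P1's block does not declare k; resolves to the enclosing declaration at depth 0
k = 25


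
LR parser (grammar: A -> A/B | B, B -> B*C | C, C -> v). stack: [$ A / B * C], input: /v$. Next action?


handle 'B*C' on top
Action: reduce (B -> B*C)


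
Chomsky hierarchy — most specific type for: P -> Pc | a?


Left-linear: every RHS is a terminal or one nonterminal followed by a terminal
Classification: Type 3 (Regular)


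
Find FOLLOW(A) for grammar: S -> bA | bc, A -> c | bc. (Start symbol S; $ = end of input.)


$ ∈ FOLLOW(S). For each A -> αBβ: add FIRST(β)\{ε} to FOLLOW(B); if β nullable, add FOLLOW(A).
FOLLOW(A) = {$}


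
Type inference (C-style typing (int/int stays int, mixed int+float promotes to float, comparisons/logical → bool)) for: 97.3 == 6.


Operand types: float == int
Rule: comparison yields bool
Result type: bool


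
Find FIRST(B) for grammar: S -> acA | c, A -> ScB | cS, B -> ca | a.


Per alternative of B: FIRST(ca) = {c}; FIRST(a) = {a}
FIRST(B) = {a, c}


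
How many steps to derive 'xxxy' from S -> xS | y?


Derivation: S => xS => xxS => xxxS => xxxy
Steps: 4


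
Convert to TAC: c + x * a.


Break into single-operator statements:
t1 = x * a
t2 = c + t1


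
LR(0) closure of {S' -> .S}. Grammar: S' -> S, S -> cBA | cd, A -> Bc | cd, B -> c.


Start: S' -> .S
For each item with dot before a nonterminal B, add B -> .γ for every B-production
Closure: [S' -> .S, S -> .cBA, S -> .cd]


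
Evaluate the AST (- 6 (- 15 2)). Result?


Evaluate inner: (- 15 2) = 13
Evaluate root: (- 6 13) = -7
Result: -7


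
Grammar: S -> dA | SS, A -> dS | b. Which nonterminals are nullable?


A nonterminal is nullable iff some alternative derives ε (directly, or every symbol in it is nullable)
Nullable: {}


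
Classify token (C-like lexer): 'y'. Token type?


Pattern: letter/underscore followed by alphanumerics, not a keyword
Type: IDENTIFIER


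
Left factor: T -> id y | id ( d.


Common prefix: 'id'
Factored: T -> id T', T' -> y | ( d


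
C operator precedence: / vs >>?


'/' is multiplicative (level 10); '>>' is shift (level 8)
Higher level binds tighter
'/' has higher precedence than '>>'


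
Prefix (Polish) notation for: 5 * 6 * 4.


left-to-right (same/higher precedence on left): tree is (* (* 5 6) 4)
Prefix: * * 5 6 4


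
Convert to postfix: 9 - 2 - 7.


Left to right (same or higher precedence on left)
Postfix: 9 2 - 7 -


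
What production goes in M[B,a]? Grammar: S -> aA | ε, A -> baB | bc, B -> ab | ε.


For [B, a]: 'a' ∈ FIRST(ab)
Entry: B -> ab


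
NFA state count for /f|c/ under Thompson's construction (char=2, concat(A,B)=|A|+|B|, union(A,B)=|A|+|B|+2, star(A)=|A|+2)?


Syntax tree has 2 char leaf(s), 1 union(s), 0 star(s)
chars contribute 2×2 = 4; each union adds +2; each star adds +2
Total: 4 + 2 + 0 = 6 states


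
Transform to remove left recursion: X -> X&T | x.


Left-recursive alternatives: X&T; non-recursive: x
Introduce X': X -> xX', X' -> &TX' | ε


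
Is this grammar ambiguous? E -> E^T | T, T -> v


precedence layered via separate nonterminal T: deterministic
Unambiguous


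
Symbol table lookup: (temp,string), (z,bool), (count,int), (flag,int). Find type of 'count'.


Lookup 'count' → type int


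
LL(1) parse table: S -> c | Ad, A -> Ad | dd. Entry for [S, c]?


For [S, c]: 'c' ∈ FIRST(c)
Entry: S -> c


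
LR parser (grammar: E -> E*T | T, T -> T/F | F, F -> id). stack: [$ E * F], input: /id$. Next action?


'F' (not preceded by T/) is the handle for T -> F
Action: reduce (T -> F)


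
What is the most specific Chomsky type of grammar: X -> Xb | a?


Left-linear: every RHS is a terminal or one nonterminal followed by a terminal
Classification: Type 3 (Regular)


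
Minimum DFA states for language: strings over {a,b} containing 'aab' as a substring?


KMP-style automaton: 3 progress states + 1 absorbing accept = 4
Minimal DFA: 4 states


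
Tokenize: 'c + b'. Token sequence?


Scan left to right, longest-match per lexeme
Tokens: ID(c), OP(+), ID(b)


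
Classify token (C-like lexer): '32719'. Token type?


Pattern: digits only
Type: INTEGER_LITERAL


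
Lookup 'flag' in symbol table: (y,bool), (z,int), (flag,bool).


Lookup 'flag' → type bool


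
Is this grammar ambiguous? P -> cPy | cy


balanced c^n…y^n: each string has a unique parse
Unambiguous


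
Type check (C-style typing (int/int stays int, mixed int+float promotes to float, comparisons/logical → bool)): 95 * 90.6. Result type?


Operand types: int * float
Rule: mixed int/float promotes to float; int/int stays int
Result type: float


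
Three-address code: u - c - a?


Break into single-operator statements:
t1 = u - c
t2 = t1 - a


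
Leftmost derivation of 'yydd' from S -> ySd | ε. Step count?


Derivation: S => ySd => yySdd => yydd
Steps: 3


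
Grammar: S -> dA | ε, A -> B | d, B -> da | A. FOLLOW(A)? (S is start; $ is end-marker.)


$ ∈ FOLLOW(S). For each A -> αBβ: add FIRST(β)\{ε} to FOLLOW(B); if β nullable, add FOLLOW(A).
FOLLOW(A) = {$}


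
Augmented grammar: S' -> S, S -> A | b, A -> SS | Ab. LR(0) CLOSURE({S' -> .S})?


Start: S' -> .S
For each item with dot before a nonterminal B, add B -> .γ for every B-production
Closure: [S' -> .S, S -> .A, S -> .b, A -> .SS, A -> .Ab]


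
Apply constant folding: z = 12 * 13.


12 * 13 = 156 at compile time
Optimized: z = 156


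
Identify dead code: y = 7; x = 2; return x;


y is assigned but never read
Dead: 'y = 7'


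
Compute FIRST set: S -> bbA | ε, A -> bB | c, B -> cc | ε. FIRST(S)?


Per alternative of S: FIRST(bbA) = {b}; FIRST(ε) = {ε}
FIRST(S) = {b, ε}


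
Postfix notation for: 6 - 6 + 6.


Left to right (same or higher precedence on left)
Postfix: 6 6 - 6 +


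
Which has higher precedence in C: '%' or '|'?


'%' is multiplicative (level 10); '|' is bitwise OR (level 3)
Higher level binds tighter
'%' has higher precedence than '|'


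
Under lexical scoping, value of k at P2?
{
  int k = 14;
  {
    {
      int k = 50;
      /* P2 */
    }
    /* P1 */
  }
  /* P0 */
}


k declared in the same block as P2
k = 50


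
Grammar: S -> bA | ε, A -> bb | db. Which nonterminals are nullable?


A nonterminal is nullable iff some alternative derives ε (directly, or every symbol in it is nullable)
Nullable: {S}


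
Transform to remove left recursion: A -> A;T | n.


Left-recursive alternatives: A;T; non-recursive: n
Introduce A': A -> nA', A' -> ;TA' | ε


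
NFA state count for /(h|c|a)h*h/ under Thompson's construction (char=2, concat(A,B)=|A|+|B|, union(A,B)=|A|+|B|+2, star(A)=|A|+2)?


Syntax tree has 5 char leaf(s), 2 union(s), 1 star(s)
chars contribute 5×2 = 10; each union adds +2; each star adds +2
Total: 10 + 4 + 2 = 16 states


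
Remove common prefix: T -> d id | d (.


Common prefix: 'd'
Factored: T -> d T', T' -> id | (


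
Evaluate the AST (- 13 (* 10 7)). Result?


Evaluate inner: (* 10 7) = 70
Evaluate root: (- 13 70) = -57
Result: -57


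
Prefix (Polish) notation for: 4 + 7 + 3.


left-to-right (same/higher precedence on left): tree is (+ (+ 4 7) 3)
Prefix: + + 4 7 3


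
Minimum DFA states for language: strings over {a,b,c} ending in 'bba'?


Track the longest suffix of input matching a prefix of 'bba': 4 classes (prefixes of length 0..3)
Minimal DFA: 4 states


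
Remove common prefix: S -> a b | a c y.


Common prefix: 'a'
Factored: S -> a S', S' -> b | c y


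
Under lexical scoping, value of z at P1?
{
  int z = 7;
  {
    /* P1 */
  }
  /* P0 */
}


P1's block does not declare z; resolves to the enclosing declaration at depth 0
z = 7


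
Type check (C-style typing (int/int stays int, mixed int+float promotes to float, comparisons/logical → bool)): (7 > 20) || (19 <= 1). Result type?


Operand types: bool || bool
Rule: logical operators take bool operands and yield bool
Result type: bool


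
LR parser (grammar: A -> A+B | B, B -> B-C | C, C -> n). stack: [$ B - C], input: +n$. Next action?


handle 'B-C' on top
Action: reduce (B -> B-C)


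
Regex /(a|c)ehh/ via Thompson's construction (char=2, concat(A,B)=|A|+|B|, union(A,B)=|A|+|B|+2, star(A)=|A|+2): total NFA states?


Syntax tree has 5 char leaf(s), 1 union(s), 0 star(s)
chars contribute 5×2 = 10; each union adds +2; each star adds +2
Total: 10 + 2 + 0 = 12 states


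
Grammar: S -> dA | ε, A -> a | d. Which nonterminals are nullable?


A nonterminal is nullable iff some alternative derives ε (directly, or every symbol in it is nullable)
Nullable: {S}


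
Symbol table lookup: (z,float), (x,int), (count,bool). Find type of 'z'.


Lookup 'z' → type float


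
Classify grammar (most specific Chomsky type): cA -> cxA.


LHS has context (more than one symbol) and |LHS| ≤ |RHS|
Classification: Type 1 (Context-Sensitive)


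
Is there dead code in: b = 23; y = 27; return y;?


b is assigned but never read
Dead: 'b = 23'


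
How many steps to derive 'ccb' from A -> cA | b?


Derivation: A => cA => ccA => ccb
Steps: 3


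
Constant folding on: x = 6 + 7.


6 + 7 = 13 at compile time
Optimized: x = 13


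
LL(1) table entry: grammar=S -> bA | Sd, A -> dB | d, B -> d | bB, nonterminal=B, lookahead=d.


For [B, d]: 'd' ∈ FIRST(d)
Entry: B -> d


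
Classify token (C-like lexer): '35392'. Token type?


Pattern: digits only
Type: INTEGER_LITERAL


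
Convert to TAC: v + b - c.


Break into single-operator statements:
t1 = v + b
t2 = t1 - c


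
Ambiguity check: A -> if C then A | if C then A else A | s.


dangling else: 'if C then if C then s else s' parses two ways
Ambiguous


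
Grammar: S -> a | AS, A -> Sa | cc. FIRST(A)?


Per alternative of A: FIRST(Sa) = {a, c}; FIRST(cc) = {c}
FIRST(A) = {a, c}


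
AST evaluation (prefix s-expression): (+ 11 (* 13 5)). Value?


Evaluate inner: (* 13 5) = 65
Evaluate root: (+ 11 65) = 76
Result: 76


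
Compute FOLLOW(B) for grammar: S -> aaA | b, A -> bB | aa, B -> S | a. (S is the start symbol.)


$ ∈ FOLLOW(S). For each A -> αBβ: add FIRST(β)\{ε} to FOLLOW(B); if β nullable, add FOLLOW(A).
FOLLOW(B) = {$}


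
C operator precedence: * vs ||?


'*' is multiplicative (level 10); '||' is logical OR (level 1)
Higher level binds tighter
'*' has higher precedence than '||'


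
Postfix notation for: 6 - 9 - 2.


Left to right (same or higher precedence on left)
Postfix: 6 9 - 2 -


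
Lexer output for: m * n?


Scan left to right, longest-match per lexeme
Tokens: ID(m), OP(*), ID(n)


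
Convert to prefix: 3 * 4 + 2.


left-to-right (same/higher precedence on left): tree is (+ (* 3 4) 2)
Prefix: + * 3 4 2


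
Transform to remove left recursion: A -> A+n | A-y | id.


Left-recursive alternatives: A+n, A-y; non-recursive: id
Introduce A': A -> idA', A' -> +nA' | -yA' | ε


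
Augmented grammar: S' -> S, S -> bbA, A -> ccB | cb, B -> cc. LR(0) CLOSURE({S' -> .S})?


Start: S' -> .S
For each item with dot before a nonterminal B, add B -> .γ for every B-production
Closure: [S' -> .S, S -> .bbA]


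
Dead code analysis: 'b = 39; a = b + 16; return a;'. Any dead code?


b is read by a's definition; a is returned
No dead code


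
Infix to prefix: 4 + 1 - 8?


left-to-right (same/higher precedence on left): tree is (- (+ 4 1) 8)
Prefix: - + 4 1 8


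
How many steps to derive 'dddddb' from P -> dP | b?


Derivation: P => dP => ddP => dddP => ddddP => dddddP => dddddb
Steps: 6


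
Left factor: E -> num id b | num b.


Common prefix: 'num'
Factored: E -> num E', E' -> id b | b


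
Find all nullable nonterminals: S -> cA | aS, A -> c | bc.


A nonterminal is nullable iff some alternative derives ε (directly, or every symbol in it is nullable)
Nullable: {}


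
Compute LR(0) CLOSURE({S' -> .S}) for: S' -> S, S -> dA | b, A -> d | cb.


Start: S' -> .S
For each item with dot before a nonterminal B, add B -> .γ for every B-production
Closure: [S' -> .S, S -> .dA, S -> .b]


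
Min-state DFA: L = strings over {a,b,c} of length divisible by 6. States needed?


Track length mod 6: states 0..5, accept at 0
Minimal DFA: 6 states


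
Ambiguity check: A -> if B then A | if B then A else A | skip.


dangling else: 'if B then if B then skip else skip' parses two ways
Ambiguous


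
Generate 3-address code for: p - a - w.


Break into single-operator statements:
t1 = p - a
t2 = t1 - w
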